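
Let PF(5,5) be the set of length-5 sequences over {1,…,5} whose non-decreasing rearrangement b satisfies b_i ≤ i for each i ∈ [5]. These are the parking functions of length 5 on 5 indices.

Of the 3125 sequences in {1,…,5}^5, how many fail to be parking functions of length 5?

|PF| = (5−5+1)·(5+1)^(5−1) = 1×1296 = 1296
Example (2,2,2,5,5) → sorted (2,2,2,5,5): b_1=2>1, not a PF.
5^5 − 1296 = 3125 − 1296 = 1829

1829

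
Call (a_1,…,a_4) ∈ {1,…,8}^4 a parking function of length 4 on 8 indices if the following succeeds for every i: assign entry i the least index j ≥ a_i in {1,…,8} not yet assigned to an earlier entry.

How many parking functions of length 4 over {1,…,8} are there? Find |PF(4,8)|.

3645

|PF(4,8)| = (8−4+1)·(8+1)^(4−1) = 5 · 729 = 3645 (Konheim–Weiss)
One tuple (3,3,2,4) → sorted (2,3,3,4): b_i ≤ 4+i ∀i, a PF.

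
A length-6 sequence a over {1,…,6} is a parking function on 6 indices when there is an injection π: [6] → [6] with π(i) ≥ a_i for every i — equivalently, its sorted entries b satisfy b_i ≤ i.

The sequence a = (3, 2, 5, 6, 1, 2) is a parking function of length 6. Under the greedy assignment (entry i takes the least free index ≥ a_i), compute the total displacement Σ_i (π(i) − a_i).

Σπ = 21 ({1..6} each once); Σa = 3+2+5+6+1+2 = 19; disp = 21−19 = 2.

2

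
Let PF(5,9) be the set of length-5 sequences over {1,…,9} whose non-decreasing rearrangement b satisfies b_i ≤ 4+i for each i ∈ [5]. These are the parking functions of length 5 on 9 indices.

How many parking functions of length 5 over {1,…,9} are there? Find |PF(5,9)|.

|PF(5,9)| = (9−5+1)·(9+1)^(5−1) = 5 · 10000 = 50000 [KW]
Check (9,5,4,3,2) → sorted (2,3,4,5,9): b_i ≤ 4+i ∀i, a PF.

50000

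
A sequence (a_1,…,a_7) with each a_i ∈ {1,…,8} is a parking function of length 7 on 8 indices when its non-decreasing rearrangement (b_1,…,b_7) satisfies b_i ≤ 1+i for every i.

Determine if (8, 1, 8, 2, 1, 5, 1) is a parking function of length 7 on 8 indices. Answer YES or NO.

NO

Order a: b = (1, 1, 1, 2, 5, 8, 8).
  b_1=1 ≤ 2
  b_2=1 ≤ 3
  b_3=1 ≤ 4
  b_4=2 ≤ 5
  b_5=5 ≤ 6
  b_6=8 > 7
  fails at i=6 ⇒ NO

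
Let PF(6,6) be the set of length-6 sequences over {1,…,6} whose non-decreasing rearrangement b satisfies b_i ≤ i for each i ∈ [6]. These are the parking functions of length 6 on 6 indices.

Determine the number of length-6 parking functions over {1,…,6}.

|PF| = (6−6+1)·(6+1)^(6−1) = 1·16807 = 16807 (Pollak)
One tuple (3,3,1,2,6,5) → sorted (1,2,3,3,5,6): b_i ≤ i ∀i, a PF.

16807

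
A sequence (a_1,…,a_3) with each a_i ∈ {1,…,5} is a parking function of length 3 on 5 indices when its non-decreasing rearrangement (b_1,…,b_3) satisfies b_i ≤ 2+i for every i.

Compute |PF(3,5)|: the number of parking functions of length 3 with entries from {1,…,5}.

Count = 3·6^2 = 3 · 36 = 108 (Pollak)
One tuple (2,2,2) → sorted (2,2,2): b_i ≤ 2+i ∀i, a PF.

108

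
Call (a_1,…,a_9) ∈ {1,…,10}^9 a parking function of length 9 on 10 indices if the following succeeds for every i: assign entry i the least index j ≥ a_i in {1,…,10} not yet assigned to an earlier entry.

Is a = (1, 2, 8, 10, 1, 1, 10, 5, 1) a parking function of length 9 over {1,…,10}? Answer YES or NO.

Rearranged: b = (1, 1, 1, 1, 2, 5, 8, 10, 10).
  b_1=1 ≤ 2
  b_2=1 ≤ 3
  b_3=1 ≤ 4
  b_4=1 ≤ 5
  b_5=2 ≤ 6
  b_6=5 ≤ 7
  b_7=8 ≤ 8
  b_8=10 > 9
  fails at i=8 ⇒ NO

NO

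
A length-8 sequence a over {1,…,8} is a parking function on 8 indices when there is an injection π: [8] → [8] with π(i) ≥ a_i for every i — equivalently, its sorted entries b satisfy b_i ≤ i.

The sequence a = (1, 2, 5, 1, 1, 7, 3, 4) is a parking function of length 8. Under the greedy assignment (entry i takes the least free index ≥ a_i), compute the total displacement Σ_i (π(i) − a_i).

Σπ = 36 ({1..8} each once); Σa = 1+2+5+1+1+7+3+4 = 24; disp = 36−24 = 12.

12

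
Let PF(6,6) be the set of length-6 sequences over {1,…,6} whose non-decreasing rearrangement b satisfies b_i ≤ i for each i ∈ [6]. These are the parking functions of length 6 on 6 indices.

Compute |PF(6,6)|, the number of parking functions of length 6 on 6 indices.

#PF = (7−6)·7^(6−1) = 1·16807 = 16807 [KW]
Check (6,3,4,1,2,1) → sorted (1,1,2,3,4,6): b_i ≤ i ∀i, a PF.

16807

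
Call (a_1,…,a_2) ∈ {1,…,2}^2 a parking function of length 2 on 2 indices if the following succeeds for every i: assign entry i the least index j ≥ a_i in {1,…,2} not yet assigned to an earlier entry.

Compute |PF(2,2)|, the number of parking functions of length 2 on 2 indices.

|PF| = (3−2)·3^(2−1) = 1 · 3 = 3 (Pollak)
Example (1,2) → sorted (1,2): b_i ≤ i ∀i, a PF.

3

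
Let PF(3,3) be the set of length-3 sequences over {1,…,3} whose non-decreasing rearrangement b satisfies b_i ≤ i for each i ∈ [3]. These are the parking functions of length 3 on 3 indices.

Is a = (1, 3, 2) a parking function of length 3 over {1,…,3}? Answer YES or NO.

YES

Order a: b = (1, 2, 3).
  b_1=1 ≤ 1
  b_2=2 ≤ 2
  b_3=3 ≤ 3
All bounds hold ⇒ YES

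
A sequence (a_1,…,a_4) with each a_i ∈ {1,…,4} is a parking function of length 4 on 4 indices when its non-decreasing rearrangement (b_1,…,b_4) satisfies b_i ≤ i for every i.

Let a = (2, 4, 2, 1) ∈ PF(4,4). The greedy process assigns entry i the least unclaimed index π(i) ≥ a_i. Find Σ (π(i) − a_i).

1

Σπ(i) = 1+…+4 = 10; Σa = 2+4+2+1 = 9; disp = 10−9 = 1.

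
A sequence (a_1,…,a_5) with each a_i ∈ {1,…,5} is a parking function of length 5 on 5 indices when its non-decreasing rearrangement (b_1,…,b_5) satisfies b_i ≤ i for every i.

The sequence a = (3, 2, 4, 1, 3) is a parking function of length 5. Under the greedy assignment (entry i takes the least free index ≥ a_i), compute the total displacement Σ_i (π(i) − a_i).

2

Σπ(i) = 1+…+5 = 15; Σa = 3+2+4+1+3 = 13; disp = 15−13 = 2.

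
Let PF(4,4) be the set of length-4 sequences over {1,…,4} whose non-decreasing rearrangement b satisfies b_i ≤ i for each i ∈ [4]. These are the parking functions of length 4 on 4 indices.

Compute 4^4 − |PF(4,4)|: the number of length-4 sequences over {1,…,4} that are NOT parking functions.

Count = (4+1−4)·(4+1)^{4−1} = 1×125 = 125 (Pollak)
One tuple (1,4,4,2) → sorted (1,2,4,4): b_3=4>3, not a PF.
4^4 − 125 = 256 − 125 = 131

131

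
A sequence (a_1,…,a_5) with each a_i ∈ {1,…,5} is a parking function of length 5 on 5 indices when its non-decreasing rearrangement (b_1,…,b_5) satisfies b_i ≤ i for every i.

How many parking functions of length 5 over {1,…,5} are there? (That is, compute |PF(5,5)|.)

#PF = (6−5)·6^(5−1) = 1 · 1296 = 1296 [KW]
Example (1,3,5,1,2) → sorted (1,1,2,3,5): b_i ≤ i ∀i, a PF.

1296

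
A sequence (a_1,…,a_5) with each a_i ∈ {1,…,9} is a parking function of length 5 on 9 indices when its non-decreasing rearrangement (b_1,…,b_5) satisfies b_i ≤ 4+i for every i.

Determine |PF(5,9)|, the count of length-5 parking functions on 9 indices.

50000

|PF| = (9+1−5)·(9+1)^{5−1} = 5 · 10000 = 50000 [KW]
One tuple (9,8,5,3,2) → sorted (2,3,5,8,9): b_i ≤ 4+i ∀i, a PF.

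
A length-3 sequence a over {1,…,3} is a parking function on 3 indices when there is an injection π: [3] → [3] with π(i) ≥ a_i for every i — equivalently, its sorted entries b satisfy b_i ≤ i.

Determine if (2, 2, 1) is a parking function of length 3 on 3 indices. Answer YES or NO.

Rearranged: b = (1, 2, 2).
  b_1=1 ≤ 1
  b_2=2 ≤ 2
  b_3=2 ≤ 3
All bounds hold ⇒ YES

YES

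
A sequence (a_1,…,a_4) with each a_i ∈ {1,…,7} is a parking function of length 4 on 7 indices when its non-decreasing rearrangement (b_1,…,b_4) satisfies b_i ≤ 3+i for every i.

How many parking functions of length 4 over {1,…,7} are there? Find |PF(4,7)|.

2048

#PF = (7−4+1)·(7+1)^(4−1) = 4×512 = 2048 (Konheim–Weiss)
Example (5,3,5,5) → sorted (3,5,5,5): b_i ≤ 3+i ∀i, a PF.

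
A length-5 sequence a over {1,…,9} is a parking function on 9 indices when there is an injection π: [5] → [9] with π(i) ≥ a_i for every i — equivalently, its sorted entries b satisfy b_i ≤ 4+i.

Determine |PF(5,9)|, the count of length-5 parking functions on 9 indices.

|PF| = (9+1−5)·(9+1)^{5−1} = 5×10000 = 50000
E.g. (1,5,6,2,3) → sorted (1,2,3,5,6): b_i ≤ 4+i ∀i, a PF.

50000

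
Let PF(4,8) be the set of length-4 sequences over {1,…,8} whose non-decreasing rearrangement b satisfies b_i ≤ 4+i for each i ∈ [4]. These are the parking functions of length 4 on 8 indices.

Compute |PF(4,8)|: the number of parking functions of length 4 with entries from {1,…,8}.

#PF = (8−4+1)·(8+1)^(4−1) = 5 · 729 = 3645 (Pollak)
One tuple (3,4,3,7) → sorted (3,3,4,7): b_i ≤ 4+i ∀i, a PF.

3645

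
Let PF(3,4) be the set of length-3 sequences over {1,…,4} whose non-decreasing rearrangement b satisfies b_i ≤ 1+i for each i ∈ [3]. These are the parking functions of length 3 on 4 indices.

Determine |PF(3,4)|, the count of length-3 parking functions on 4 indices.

|PF(3,4)| = (4+1−3)·(4+1)^{3−1} = 2×25 = 50 (Pollak)
Check (1,3,4) → sorted (1,3,4): b_i ≤ 1+i ∀i, a PF.

50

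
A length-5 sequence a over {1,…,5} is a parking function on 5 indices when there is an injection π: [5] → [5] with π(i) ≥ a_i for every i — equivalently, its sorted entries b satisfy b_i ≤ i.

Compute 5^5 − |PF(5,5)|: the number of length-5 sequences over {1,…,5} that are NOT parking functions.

1829

|PF(5,5)| = 1·6^4 = 1·1296 = 1296 (Konheim–Weiss)
Check (5,3,3,4,5) → sorted (3,3,4,5,5): b_1=3>1, not a PF.
5^5 − 1296 = 3125 − 1296 = 1829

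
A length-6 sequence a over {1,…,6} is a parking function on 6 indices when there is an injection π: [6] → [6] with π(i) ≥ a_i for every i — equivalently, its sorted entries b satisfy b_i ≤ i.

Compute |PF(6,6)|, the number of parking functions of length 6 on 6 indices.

Count = (6−6+1)·(6+1)^(6−1) = 1×16807 = 16807 (Konheim–Weiss)
Check (5,3,1,3,2,4) → sorted (1,2,3,3,4,5): b_i ≤ i ∀i, a PF.

16807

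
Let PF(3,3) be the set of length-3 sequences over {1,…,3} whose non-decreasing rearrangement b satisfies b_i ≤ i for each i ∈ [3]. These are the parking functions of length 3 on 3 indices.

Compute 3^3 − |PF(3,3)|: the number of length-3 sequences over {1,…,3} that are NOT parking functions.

11

Count = (4−3)·4^(3−1) = 1·16 = 16 [KW]
Example (3,2,3) → sorted (2,3,3): b_1=2>1, not a PF.
Total 27; non-PF = 27−16 = 11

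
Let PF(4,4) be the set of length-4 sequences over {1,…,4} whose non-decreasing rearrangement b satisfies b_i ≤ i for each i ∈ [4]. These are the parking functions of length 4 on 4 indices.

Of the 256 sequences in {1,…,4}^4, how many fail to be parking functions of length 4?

131

#PF = (5−4)·5^(4−1) = 1 · 125 = 125
Check (4,2,3,2) → sorted (2,2,3,4): b_1=2>1, not a PF.
4^4 − 125 = 256 − 125 = 131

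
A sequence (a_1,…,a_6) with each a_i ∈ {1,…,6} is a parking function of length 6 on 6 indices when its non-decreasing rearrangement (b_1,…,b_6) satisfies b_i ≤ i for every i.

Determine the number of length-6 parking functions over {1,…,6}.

Count = 1·7^5 = 1 · 16807 = 16807
One tuple (5,3,3,3,1,1) → sorted (1,1,3,3,3,5): b_i ≤ i ∀i, a PF.

16807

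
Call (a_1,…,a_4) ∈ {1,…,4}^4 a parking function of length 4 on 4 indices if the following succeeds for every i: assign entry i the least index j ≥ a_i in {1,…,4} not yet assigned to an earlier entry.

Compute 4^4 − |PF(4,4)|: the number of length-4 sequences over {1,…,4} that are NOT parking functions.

#PF = 1·5^3 = 1 · 125 = 125 (Konheim–Weiss)
E.g. (4,4,3,2) → sorted (2,3,4,4): b_1=2>1, not a PF.
So 256 − 125 = 131 fail.

131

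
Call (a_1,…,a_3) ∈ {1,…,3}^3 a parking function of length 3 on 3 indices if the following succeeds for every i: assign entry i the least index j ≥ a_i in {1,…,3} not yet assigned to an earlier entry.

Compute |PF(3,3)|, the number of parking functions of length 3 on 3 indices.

16

#PF = (3+1−3)·(3+1)^{3−1} = 1·16 = 16 (Pollak)
Check (1,1,3) → sorted (1,1,3): b_i ≤ i ∀i, a PF.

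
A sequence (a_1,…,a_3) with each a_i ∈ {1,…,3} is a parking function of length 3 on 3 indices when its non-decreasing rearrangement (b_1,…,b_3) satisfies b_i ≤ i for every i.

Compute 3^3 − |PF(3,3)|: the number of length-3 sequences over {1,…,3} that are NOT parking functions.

11

|PF| = (3+1−3)·(3+1)^{3−1} = 1 · 16 = 16 [KW]
E.g. (3,3,1) → sorted (1,3,3): b_2=3>2, not a PF.
3^3 − 16 = 27 − 16 = 11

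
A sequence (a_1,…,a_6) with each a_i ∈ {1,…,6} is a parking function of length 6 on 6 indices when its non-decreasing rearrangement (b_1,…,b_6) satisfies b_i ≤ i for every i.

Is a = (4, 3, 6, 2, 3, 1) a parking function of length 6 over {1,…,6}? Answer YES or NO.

YES

Order a: b = (1, 2, 3, 3, 4, 6).
  b_1=1 ≤ 1
  b_2=2 ≤ 2
  b_3=3 ≤ 3
  b_4=3 ≤ 4
  b_5=4 ≤ 5
  b_6=6 ≤ 6
All bounds hold ⇒ YES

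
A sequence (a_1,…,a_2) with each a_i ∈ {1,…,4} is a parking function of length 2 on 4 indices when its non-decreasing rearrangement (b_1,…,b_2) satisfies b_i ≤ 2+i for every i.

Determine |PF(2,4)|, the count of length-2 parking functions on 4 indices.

#PF = 3·5^1 = 3·5 = 15
E.g. (4,1) → sorted (1,4): b_i ≤ 2+i ∀i, a PF.

15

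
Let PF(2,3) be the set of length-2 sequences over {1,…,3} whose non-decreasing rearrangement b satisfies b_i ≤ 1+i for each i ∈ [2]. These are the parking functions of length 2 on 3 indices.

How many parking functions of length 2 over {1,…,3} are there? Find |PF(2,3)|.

|PF(2,3)| = (3+1−2)·(3+1)^{2−1} = 2×4 = 8
One tuple (2,3) → sorted (2,3): b_i ≤ 1+i ∀i, a PF.

8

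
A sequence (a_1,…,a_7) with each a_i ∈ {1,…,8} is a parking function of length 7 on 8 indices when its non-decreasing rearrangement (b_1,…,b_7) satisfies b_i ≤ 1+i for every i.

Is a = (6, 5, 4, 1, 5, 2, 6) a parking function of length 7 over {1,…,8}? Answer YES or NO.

Sorted: b = (1, 2, 4, 5, 5, 6, 6).
  b_1=1 ≤ 2
  b_2=2 ≤ 3
  b_3=4 ≤ 4
  b_4=5 ≤ 5
  b_5=5 ≤ 6
  b_6=6 ≤ 7
  b_7=6 ≤ 8
All bounds hold ⇒ YES

YES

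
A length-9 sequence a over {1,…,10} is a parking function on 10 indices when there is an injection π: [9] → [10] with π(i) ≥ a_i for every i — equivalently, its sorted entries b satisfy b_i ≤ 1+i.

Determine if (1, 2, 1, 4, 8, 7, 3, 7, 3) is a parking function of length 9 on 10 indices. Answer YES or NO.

Order a: b = (1, 1, 2, 3, 3, 4, 7, 7, 8).
  b_1=1 ≤ 2
  b_2=1 ≤ 3
  b_3=2 ≤ 4
  b_4=3 ≤ 5
  b_5=3 ≤ 6
  b_6=4 ≤ 7
  b_7=7 ≤ 8
  b_8=7 ≤ 9
  b_9=8 ≤ 10
All bounds hold ⇒ YES

YES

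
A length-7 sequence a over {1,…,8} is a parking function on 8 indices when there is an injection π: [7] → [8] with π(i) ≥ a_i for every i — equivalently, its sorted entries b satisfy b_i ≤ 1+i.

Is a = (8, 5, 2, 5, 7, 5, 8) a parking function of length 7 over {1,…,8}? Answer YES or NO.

NO

Sorted: b = (2, 5, 5, 5, 7, 8, 8).
  b_1=2 ≤ 2
  b_2=5 > 3
  fails at i=2 ⇒ NO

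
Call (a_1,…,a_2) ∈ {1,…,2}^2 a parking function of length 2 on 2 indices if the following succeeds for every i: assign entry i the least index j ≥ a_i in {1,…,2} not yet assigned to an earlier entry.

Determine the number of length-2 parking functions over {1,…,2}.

|PF| = (2+1−2)·(2+1)^{2−1} = 1·3 = 3 (Konheim–Weiss)
E.g. (2,1) → sorted (1,2): b_i ≤ i ∀i, a PF.

3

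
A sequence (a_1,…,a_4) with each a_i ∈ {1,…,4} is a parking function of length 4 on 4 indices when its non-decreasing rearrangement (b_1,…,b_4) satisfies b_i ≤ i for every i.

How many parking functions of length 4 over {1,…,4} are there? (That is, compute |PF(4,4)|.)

125

#PF = (4+1−4)·(4+1)^{4−1} = 1 · 125 = 125 [KW]
E.g. (3,1,4,1) → sorted (1,1,3,4): b_i ≤ i ∀i, a PF.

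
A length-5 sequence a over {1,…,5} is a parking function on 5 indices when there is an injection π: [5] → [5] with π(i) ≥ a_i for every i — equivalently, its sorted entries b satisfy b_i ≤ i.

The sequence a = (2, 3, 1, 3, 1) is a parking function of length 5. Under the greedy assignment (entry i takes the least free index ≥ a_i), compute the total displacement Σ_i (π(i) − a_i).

Σπ = 5·6/2 = 15 (π permutes [5]); Σa = 2+3+1+3+1 = 10; disp = 15−10 = 5.

5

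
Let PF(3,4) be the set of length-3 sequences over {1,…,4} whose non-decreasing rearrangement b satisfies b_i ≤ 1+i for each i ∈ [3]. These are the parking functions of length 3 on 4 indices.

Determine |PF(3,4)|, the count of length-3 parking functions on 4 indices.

Count = (4+1−3)·(4+1)^{3−1} = 2 · 25 = 50
Check (2,4,3) → sorted (2,3,4): b_i ≤ 1+i ∀i, a PF.

50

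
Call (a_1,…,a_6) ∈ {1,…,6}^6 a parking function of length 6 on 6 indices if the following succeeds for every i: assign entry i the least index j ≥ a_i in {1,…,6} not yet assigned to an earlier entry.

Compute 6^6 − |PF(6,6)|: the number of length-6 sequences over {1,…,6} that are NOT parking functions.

|PF(6,6)| = 1·7^5 = 1·16807 = 16807 [KW]
E.g. (4,3,5,5,3,6) → sorted (3,3,4,5,5,6): b_1=3>1, not a PF.
So 46656 − 16807 = 29849 fail.

29849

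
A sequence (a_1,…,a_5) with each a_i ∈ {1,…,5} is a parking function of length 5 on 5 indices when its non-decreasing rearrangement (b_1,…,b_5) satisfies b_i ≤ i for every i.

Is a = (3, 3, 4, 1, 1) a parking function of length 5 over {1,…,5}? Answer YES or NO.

Sorted: b = (1, 1, 3, 3, 4).
  b_1=1 ≤ 1
  b_2=1 ≤ 2
  b_3=3 ≤ 3
  b_4=3 ≤ 4
  b_5=4 ≤ 5
All bounds hold ⇒ YES

YES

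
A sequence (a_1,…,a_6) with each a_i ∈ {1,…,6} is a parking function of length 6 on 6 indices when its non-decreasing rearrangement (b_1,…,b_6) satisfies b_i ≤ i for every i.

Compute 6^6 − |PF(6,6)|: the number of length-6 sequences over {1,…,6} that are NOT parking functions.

29849

|PF(6,6)| = (7−6)·7^(6−1) = 1×16807 = 16807 (Pollak)
E.g. (6,2,5,4,5,5) → sorted (2,4,5,5,5,6): b_1=2>1, not a PF.
So 46656 − 16807 = 29849 fail.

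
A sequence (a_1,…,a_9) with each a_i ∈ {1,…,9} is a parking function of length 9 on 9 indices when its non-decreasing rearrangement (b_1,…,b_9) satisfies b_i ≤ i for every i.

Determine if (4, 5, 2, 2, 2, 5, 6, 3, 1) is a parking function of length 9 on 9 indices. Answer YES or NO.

YES

Order a: b = (1, 2, 2, 2, 3, 4, 5, 5, 6).
  b_1=1 ≤ 1
  b_2=2 ≤ 2
  b_3=2 ≤ 3
  b_4=2 ≤ 4
  b_5=3 ≤ 5
  b_6=4 ≤ 6
  b_7=5 ≤ 7
  b_8=5 ≤ 8
  b_9=6 ≤ 9
All bounds hold ⇒ YES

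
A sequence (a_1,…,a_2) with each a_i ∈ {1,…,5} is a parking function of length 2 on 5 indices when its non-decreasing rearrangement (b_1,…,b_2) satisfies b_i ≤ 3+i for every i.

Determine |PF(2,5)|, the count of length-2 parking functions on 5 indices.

24

#PF = (5+1−2)·(5+1)^{2−1} = 4 · 6 = 24 [KW]
Example (2,2) → sorted (2,2): b_i ≤ 3+i ∀i, a PF.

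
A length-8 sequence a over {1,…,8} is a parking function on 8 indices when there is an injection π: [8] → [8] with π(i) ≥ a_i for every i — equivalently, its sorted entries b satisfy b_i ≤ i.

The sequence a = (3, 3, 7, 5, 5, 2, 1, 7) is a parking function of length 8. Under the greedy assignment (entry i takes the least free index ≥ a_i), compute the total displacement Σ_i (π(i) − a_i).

Σπ = 36 ({1..8} each once); Σa = 3+3+7+5+5+2+1+7 = 33; disp = 36−33 = 3.

3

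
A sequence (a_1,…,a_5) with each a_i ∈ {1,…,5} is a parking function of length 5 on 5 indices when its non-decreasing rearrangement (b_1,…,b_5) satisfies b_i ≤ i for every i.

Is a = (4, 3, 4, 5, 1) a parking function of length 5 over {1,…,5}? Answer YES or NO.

Sorted: b = (1, 3, 4, 4, 5).
  b_1=1 ≤ 1
  b_2=3 > 2
  fails at i=2 ⇒ NO

NO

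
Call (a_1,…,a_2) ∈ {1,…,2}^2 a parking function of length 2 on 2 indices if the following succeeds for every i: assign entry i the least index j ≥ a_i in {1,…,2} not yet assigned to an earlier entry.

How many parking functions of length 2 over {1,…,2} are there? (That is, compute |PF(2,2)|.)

3

Count = (3−2)·3^(2−1) = 1·3 = 3 (Konheim–Weiss)
E.g. (1,1) → sorted (1,1): b_i ≤ i ∀i, a PF.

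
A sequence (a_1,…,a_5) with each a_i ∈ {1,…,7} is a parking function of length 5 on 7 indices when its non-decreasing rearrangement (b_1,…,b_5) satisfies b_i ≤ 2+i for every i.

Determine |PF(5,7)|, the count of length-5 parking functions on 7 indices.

#PF = 3·8^4 = 3×4096 = 12288
E.g. (2,1,4,4,7) → sorted (1,2,4,4,7): b_i ≤ 2+i ∀i, a PF.

12288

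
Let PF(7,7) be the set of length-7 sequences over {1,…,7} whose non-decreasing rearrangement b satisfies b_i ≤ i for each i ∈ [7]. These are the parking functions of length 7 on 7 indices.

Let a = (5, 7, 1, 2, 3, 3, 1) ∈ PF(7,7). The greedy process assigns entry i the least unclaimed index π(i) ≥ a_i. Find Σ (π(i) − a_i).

Σπ = 7·8/2 = 28 (π permutes [7]); Σa = 5+7+1+2+3+3+1 = 22; disp = 28−22 = 6.

6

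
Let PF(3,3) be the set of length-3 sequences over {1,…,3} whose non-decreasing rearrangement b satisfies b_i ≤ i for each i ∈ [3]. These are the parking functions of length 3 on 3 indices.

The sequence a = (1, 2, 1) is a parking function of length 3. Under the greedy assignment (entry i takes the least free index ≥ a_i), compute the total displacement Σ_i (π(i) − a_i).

2

Σπ = 3·4/2 = 6 (π permutes [3]); Σa = 1+2+1 = 4; disp = 6−4 = 2.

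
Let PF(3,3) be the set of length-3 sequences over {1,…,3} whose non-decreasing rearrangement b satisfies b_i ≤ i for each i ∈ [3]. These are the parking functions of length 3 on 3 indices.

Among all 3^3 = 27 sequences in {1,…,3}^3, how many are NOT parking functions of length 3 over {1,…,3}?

|PF(3,3)| = 1·4^2 = 1×16 = 16 [KW]
Example (3,3,3) → sorted (3,3,3): b_1=3>1, not a PF.
Total 27; non-PF = 27−16 = 11

11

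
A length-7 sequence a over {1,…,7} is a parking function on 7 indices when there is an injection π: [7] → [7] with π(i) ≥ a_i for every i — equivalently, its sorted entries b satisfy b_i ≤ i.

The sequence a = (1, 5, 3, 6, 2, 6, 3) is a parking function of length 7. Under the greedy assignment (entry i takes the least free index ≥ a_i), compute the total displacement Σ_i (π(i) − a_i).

2

Σπ = 28 ({1..7} each once); Σa = 1+5+3+6+2+6+3 = 26; disp = 28−26 = 2.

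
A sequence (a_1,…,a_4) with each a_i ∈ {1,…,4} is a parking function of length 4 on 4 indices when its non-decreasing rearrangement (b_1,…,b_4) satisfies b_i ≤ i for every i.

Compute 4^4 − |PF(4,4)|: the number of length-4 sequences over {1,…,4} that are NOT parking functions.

|PF| = (4+1−4)·(4+1)^{4−1} = 1×125 = 125 (Konheim–Weiss)
E.g. (3,4,4,2) → sorted (2,3,4,4): b_1=2>1, not a PF.
Total 256; non-PF = 256−125 = 131

131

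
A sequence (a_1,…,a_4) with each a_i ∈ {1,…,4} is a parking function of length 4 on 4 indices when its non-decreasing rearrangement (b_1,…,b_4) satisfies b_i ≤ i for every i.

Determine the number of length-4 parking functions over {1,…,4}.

Count = (4−4+1)·(4+1)^(4−1) = 1×125 = 125 [KW]
One tuple (1,4,2,3) → sorted (1,2,3,4): b_i ≤ i ∀i, a PF.

125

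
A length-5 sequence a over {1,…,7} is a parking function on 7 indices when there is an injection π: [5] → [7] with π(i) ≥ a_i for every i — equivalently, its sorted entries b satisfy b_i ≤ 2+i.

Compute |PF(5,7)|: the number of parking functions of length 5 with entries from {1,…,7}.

#PF = 3·8^4 = 3·4096 = 12288 (Pollak)
Check (2,4,1,1,1) → sorted (1,1,1,2,4): b_i ≤ 2+i ∀i, a PF.

12288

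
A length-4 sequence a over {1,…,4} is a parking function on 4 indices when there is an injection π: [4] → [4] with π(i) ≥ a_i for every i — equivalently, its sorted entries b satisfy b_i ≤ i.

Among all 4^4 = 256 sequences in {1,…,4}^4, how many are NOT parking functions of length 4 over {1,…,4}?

#PF = (4+1−4)·(4+1)^{4−1} = 1×125 = 125 (Pollak)
Example (1,3,3,3) → sorted (1,3,3,3): b_2=3>2, not a PF.
So 256 − 125 = 131 fail.

131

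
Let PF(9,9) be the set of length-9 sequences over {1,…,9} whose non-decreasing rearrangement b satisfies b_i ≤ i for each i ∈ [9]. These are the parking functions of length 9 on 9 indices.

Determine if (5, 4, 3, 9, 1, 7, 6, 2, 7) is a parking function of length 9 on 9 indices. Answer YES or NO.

YES

Order a: b = (1, 2, 3, 4, 5, 6, 7, 7, 9).
  b_1=1 ≤ 1
  b_2=2 ≤ 2
  b_3=3 ≤ 3
  b_4=4 ≤ 4
  b_5=5 ≤ 5
  b_6=6 ≤ 6
  b_7=7 ≤ 7
  b_8=7 ≤ 8
  b_9=9 ≤ 9
All bounds hold ⇒ YES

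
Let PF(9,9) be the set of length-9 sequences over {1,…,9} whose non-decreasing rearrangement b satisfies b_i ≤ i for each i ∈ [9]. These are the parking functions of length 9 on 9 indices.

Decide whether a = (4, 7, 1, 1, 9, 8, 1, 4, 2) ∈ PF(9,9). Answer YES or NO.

Order a: b = (1, 1, 1, 2, 4, 4, 7, 8, 9).
  b_1=1 ≤ 1
  b_2=1 ≤ 2
  b_3=1 ≤ 3
  b_4=2 ≤ 4
  b_5=4 ≤ 5
  b_6=4 ≤ 6
  b_7=7 ≤ 7
  b_8=8 ≤ 8
  b_9=9 ≤ 9
All bounds hold ⇒ YES

YES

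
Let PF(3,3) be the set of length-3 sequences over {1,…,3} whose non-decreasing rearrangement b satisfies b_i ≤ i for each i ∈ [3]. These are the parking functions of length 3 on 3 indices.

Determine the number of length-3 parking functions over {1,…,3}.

16

#PF = 1·4^2 = 1·16 = 16 [KW]
Example (3,1,2) → sorted (1,2,3): b_i ≤ i ∀i, a PF.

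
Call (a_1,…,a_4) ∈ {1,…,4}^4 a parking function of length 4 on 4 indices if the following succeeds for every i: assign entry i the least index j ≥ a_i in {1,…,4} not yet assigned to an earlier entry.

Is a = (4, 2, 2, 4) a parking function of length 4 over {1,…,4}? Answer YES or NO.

Rearranged: b = (2, 2, 4, 4).
  b_1=2 > 1
  fails at i=1 ⇒ NO

NO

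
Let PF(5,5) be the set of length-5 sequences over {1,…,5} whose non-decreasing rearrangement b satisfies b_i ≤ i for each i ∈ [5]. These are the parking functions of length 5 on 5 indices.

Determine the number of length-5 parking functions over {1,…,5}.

|PF(5,5)| = (6−5)·6^(5−1) = 1 · 1296 = 1296
One tuple (2,2,2,5,1) → sorted (1,2,2,2,5): b_i ≤ i ∀i, a PF.

1296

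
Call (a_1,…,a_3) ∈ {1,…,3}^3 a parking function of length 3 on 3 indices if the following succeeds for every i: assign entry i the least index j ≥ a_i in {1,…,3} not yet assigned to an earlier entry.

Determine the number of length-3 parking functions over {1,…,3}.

Count = (3−3+1)·(3+1)^(3−1) = 1·16 = 16 (Pollak)
E.g. (1,3,2) → sorted (1,2,3): b_i ≤ i ∀i, a PF.

16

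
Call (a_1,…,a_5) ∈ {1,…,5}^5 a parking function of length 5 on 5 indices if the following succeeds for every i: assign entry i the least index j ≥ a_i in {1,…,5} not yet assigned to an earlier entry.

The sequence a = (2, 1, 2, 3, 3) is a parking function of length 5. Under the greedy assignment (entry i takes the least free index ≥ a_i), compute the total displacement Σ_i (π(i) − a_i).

Σπ = 15 ({1..5} each once); Σa = 2+1+2+3+3 = 11; disp = 15−11 = 4.

4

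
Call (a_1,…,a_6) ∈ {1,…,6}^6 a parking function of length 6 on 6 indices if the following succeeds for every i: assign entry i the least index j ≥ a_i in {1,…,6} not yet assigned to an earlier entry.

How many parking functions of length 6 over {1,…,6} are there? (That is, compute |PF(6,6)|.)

|PF| = (6+1−6)·(6+1)^{6−1} = 1·16807 = 16807 (Konheim–Weiss)
Example (4,3,2,2,1,1) → sorted (1,1,2,2,3,4): b_i ≤ i ∀i, a PF.

16807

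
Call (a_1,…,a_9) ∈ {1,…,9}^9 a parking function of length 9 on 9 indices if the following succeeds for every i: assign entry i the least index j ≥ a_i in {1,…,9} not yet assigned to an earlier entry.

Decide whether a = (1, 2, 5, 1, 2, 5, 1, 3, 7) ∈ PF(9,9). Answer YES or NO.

YES

Order a: b = (1, 1, 1, 2, 2, 3, 5, 5, 7).
  b_1=1 ≤ 1
  b_2=1 ≤ 2
  b_3=1 ≤ 3
  b_4=2 ≤ 4
  b_5=2 ≤ 5
  b_6=3 ≤ 6
  b_7=5 ≤ 7
  b_8=5 ≤ 8
  b_9=7 ≤ 9
All bounds hold ⇒ YES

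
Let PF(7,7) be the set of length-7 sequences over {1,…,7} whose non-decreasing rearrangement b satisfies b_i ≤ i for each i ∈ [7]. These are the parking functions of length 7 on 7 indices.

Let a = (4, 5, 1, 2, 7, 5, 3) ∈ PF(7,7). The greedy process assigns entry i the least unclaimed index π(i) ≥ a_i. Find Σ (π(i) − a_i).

Σπ = 28 ({1..7} each once); Σa = 4+5+1+2+7+5+3 = 27; disp = 28−27 = 1.

1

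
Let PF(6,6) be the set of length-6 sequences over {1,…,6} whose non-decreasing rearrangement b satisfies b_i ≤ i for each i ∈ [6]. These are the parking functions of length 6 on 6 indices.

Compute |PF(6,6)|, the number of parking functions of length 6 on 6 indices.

#PF = (6−6+1)·(6+1)^(6−1) = 1×16807 = 16807 [KW]
Example (3,3,2,1,1,6) → sorted (1,1,2,3,3,6): b_i ≤ i ∀i, a PF.

16807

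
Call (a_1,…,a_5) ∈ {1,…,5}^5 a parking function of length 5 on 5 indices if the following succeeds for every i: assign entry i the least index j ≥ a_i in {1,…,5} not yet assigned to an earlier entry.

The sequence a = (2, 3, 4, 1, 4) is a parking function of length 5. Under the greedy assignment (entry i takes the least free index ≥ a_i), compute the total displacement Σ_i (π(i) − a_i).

Σπ(i) = 1+…+5 = 15; Σa = 2+3+4+1+4 = 14; disp = 15−14 = 1.

1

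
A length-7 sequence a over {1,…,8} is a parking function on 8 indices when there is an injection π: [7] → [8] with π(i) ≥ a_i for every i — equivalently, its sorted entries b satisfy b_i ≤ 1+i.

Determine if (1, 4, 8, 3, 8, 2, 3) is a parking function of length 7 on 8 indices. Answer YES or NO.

NO

Sorted: b = (1, 2, 3, 3, 4, 8, 8).
  b_1=1 ≤ 2
  b_2=2 ≤ 3
  b_3=3 ≤ 4
  b_4=3 ≤ 5
  b_5=4 ≤ 6
  b_6=8 > 7
  fails at i=6 ⇒ NO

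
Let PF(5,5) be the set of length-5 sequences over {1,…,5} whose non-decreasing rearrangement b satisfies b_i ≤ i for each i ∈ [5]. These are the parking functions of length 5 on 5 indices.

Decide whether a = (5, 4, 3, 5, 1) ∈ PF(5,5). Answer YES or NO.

Order a: b = (1, 3, 4, 5, 5).
  b_1=1 ≤ 1
  b_2=3 > 2
  fails at i=2 ⇒ NO

NO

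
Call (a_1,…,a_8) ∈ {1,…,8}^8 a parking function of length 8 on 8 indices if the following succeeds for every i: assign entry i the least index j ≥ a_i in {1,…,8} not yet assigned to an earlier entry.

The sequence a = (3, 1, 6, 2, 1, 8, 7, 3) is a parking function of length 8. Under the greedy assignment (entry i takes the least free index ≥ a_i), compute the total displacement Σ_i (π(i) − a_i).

5

Σπ = 8·9/2 = 36 (π permutes [8]); Σa = 3+1+6+2+1+8+7+3 = 31; disp = 36−31 = 5.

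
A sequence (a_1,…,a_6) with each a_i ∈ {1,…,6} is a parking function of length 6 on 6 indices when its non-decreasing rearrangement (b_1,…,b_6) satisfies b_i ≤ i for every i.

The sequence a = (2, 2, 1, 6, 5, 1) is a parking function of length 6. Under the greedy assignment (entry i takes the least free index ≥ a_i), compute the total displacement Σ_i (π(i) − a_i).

Σπ = 21 ({1..6} each once); Σa = 2+2+1+6+5+1 = 17; disp = 21−17 = 4.

4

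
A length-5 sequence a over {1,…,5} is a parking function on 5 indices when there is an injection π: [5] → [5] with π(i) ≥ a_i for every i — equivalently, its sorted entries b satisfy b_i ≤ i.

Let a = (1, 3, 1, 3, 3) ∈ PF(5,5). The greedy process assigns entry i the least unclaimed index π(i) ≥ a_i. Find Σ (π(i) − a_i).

4

Σπ(i) = 1+…+5 = 15; Σa = 1+3+1+3+3 = 11; disp = 15−11 = 4.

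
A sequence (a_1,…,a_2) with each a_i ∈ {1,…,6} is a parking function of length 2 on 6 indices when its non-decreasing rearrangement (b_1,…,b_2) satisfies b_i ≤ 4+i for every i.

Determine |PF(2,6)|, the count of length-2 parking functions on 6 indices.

35

#PF = 5·7^1 = 5·7 = 35 (Pollak)
One tuple (3,6) → sorted (3,6): b_i ≤ 4+i ∀i, a PF.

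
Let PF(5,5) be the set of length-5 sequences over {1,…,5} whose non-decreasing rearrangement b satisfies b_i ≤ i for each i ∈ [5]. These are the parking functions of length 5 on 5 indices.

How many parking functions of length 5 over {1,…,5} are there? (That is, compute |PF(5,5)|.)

|PF| = 1·6^4 = 1 · 1296 = 1296 (Pollak)
Example (2,4,2,1,1) → sorted (1,1,2,2,4): b_i ≤ i ∀i, a PF.

1296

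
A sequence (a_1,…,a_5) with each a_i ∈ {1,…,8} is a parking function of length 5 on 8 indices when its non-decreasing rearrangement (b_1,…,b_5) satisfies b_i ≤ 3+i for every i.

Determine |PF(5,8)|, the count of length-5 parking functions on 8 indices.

26244

#PF = (8+1−5)·(8+1)^{5−1} = 4×6561 = 26244
One tuple (6,1,1,8,6) → sorted (1,1,6,6,8): b_i ≤ 3+i ∀i, a PF.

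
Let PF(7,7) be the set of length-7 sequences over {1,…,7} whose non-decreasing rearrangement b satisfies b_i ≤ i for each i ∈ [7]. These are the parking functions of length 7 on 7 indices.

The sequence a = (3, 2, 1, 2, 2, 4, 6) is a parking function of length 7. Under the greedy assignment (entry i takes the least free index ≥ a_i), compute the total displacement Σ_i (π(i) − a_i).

8

Σπ(i) = 1+…+7 = 28; Σa = 3+2+1+2+2+4+6 = 20; disp = 28−20 = 8.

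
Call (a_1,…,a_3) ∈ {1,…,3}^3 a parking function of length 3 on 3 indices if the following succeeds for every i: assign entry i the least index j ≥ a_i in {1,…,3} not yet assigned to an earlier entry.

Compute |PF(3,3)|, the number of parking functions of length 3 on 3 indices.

16

#PF = (3−3+1)·(3+1)^(3−1) = 1 · 16 = 16 (Konheim–Weiss)
Example (2,1,2) → sorted (1,2,2): b_i ≤ i ∀i, a PF.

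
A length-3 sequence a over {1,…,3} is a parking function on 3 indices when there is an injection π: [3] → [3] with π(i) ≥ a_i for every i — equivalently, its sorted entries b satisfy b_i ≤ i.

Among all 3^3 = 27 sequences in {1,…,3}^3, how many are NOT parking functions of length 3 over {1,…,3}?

Count = (3−3+1)·(3+1)^(3−1) = 1·16 = 16
One tuple (3,3,1) → sorted (1,3,3): b_2=3>2, not a PF.
3^3 − 16 = 27 − 16 = 11

11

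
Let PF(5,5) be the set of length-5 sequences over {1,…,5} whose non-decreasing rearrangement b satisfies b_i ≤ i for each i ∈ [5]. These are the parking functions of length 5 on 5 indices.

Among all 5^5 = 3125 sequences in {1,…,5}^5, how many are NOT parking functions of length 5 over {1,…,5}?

1829

|PF(5,5)| = (5−5+1)·(5+1)^(5−1) = 1 · 1296 = 1296
Example (5,4,4,4,4) → sorted (4,4,4,4,5): b_1=4>1, not a PF.
5^5 − 1296 = 3125 − 1296 = 1829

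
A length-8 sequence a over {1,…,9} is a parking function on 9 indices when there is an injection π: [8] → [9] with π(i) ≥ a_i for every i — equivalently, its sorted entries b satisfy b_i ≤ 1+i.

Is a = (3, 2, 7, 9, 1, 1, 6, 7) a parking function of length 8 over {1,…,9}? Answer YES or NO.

Order a: b = (1, 1, 2, 3, 6, 7, 7, 9).
  b_1=1 ≤ 2
  b_2=1 ≤ 3
  b_3=2 ≤ 4
  b_4=3 ≤ 5
  b_5=6 ≤ 6
  b_6=7 ≤ 7
  b_7=7 ≤ 8
  b_8=9 ≤ 9
All bounds hold ⇒ YES

YES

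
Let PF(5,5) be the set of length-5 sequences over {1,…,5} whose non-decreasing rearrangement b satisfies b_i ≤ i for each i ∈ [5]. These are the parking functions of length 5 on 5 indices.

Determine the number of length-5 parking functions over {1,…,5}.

#PF = (6−5)·6^(5−1) = 1×1296 = 1296 (Konheim–Weiss)
Example (3,1,3,1,3) → sorted (1,1,3,3,3): b_i ≤ i ∀i, a PF.

1296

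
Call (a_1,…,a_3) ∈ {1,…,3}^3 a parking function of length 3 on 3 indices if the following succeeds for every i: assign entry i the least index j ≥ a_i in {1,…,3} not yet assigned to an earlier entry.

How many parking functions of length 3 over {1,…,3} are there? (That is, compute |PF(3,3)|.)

|PF(3,3)| = (3+1−3)·(3+1)^{3−1} = 1·16 = 16 [KW]
E.g. (2,1,2) → sorted (1,2,2): b_i ≤ i ∀i, a PF.

16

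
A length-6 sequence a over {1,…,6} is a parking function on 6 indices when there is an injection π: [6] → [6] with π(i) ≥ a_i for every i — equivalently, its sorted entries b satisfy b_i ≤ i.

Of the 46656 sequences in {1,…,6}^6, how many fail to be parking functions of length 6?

Count = (6+1−6)·(6+1)^{6−1} = 1 · 16807 = 16807
Example (4,6,4,4,3,6) → sorted (3,4,4,4,6,6): b_1=3>1, not a PF.
So 46656 − 16807 = 29849 fail.

29849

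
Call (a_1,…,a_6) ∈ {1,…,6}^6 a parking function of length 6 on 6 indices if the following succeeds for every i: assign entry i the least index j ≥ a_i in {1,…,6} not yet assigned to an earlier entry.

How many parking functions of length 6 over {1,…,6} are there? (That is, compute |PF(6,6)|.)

Count = (6+1−6)·(6+1)^{6−1} = 1×16807 = 16807 [KW]
E.g. (1,1,3,2,1,5) → sorted (1,1,1,2,3,5): b_i ≤ i ∀i, a PF.

16807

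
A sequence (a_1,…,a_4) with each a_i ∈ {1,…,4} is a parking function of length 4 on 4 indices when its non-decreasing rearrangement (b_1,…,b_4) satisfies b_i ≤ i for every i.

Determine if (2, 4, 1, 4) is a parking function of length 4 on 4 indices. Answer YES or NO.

NO

Order a: b = (1, 2, 4, 4).
  b_1=1 ≤ 1
  b_2=2 ≤ 2
  b_3=4 > 3
  fails at i=3 ⇒ NO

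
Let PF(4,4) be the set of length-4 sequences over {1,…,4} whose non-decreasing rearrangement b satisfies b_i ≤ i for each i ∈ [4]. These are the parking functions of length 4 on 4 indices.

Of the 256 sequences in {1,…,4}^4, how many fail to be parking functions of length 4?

Count = (4−4+1)·(4+1)^(4−1) = 1·125 = 125 (Konheim–Weiss)
Example (4,4,4,3) → sorted (3,4,4,4): b_1=3>1, not a PF.
Total 256; non-PF = 256−125 = 131

131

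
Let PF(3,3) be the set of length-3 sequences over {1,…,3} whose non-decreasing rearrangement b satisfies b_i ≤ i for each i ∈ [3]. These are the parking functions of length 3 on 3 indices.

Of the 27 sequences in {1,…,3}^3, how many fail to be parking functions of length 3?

Count = 1·4^2 = 1 · 16 = 16 [KW]
E.g. (1,3,3) → sorted (1,3,3): b_2=3>2, not a PF.
Total 27; non-PF = 27−16 = 11

11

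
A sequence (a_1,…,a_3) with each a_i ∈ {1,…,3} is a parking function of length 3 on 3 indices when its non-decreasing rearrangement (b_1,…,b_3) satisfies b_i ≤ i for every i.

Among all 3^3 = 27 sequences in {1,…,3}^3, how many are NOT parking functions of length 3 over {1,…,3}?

|PF| = 1·4^2 = 1×16 = 16 (Pollak)
Check (2,2,3) → sorted (2,2,3): b_1=2>1, not a PF.
3^3 − 16 = 27 − 16 = 11

11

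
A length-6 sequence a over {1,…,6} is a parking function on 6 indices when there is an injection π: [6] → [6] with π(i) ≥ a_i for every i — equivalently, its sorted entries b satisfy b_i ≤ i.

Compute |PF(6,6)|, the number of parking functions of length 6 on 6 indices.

16807

|PF| = (7−6)·7^(6−1) = 1 · 16807 = 16807
E.g. (4,5,1,2,6,3) → sorted (1,2,3,4,5,6): b_i ≤ i ∀i, a PF.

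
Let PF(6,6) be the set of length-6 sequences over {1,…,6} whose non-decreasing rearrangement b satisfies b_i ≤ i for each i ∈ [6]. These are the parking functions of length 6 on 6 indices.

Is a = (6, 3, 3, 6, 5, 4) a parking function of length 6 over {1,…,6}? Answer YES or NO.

NO

Order a: b = (3, 3, 4, 5, 6, 6).
  b_1=3 > 1
  fails at i=1 ⇒ NO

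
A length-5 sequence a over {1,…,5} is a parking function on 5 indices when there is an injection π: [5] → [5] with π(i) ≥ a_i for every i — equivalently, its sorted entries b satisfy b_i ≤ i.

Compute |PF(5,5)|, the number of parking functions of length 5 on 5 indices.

1296

Count = (5+1−5)·(5+1)^{5−1} = 1 · 1296 = 1296 [KW]
One tuple (1,1,5,4,2) → sorted (1,1,2,4,5): b_i ≤ i ∀i, a PF.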